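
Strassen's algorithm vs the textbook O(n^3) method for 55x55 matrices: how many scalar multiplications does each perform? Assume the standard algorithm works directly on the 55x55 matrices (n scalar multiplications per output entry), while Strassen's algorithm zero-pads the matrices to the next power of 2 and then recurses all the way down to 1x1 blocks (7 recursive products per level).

Matrix multiplication for 55x55 matrices:

Strassen's algorithm requires power-of-2 dimensions. Pad 55x55 to 64x64 (next power of 2).

Standard algorithm: 55^3 = 166375 multiplications
Strassen's algorithm: 7^(log2(64)) = 7^6 = 117649 multiplications
Savings: 166375 - 117649 = 48726 multiplications

Standard: 166375 multiplications (55^3). Strassen: 117649 multiplications (7^6, after padding to 64x64). Strassen reduces 8 recursive multiplications to 7 at each level.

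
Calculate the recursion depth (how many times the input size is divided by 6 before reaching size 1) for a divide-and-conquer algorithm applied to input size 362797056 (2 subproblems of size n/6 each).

For divide and conquer with division factor 6:

Problem sizes at each level:
Level 0: 362797056
Level 1: 60466176
Level 2: 10077696
Level 3: 1679616
Level 4: 279936
Level 5: 46656
Level 6: 7776
Level 7: 1296
Level 8: 216
Level 9: 36
Level 10: 6
Level 11: 1

The root is level 0 and the size-1 base case is level 11 (the tree spans levels 0 through 11, i.e. 12 levels counting the root), so the depth is the number of divisions: log_6(362797056) = 11

The recursion tree depth is log_6(362797056) = 11. At each level, the problem size is divided by 6, so it takes 11 divisions to reduce to a base case of size 1. The algorithm makes 2 recursive calls at each level.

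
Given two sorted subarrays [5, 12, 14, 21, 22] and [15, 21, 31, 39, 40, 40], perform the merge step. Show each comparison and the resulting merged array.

Merging process:

Compare 5 vs 15: take 5 from left. Merged: [5]
Compare 12 vs 15: take 12 from left. Merged: [5, 12]
Compare 14 vs 15: take 14 from left. Merged: [5, 12, 14]
Compare 21 vs 15: take 15 from right. Merged: [5, 12, 14, 15]
Compare 21 vs 21: take 21 from left. Merged: [5, 12, 14, 15, 21]
Compare 22 vs 21: take 21 from right. Merged: [5, 12, 14, 15, 21, 21]
Compare 22 vs 31: take 22 from left. Merged: [5, 12, 14, 15, 21, 21, 22]
Append remaining from right: [31, 39, 40, 40]. Merged: [5, 12, 14, 15, 21, 21, 22, 31, 39, 40, 40]

Final merged array: [5, 12, 14, 15, 21, 21, 22, 31, 39, 40, 40]
Total comparisons: 7

The merged array is [5, 12, 14, 15, 21, 21, 22, 31, 39, 40, 40], requiring 7 comparisons. The merge step runs in O(n) time where n is the total number of elements.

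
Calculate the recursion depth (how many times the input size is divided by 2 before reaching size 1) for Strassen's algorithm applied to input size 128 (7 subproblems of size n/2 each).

For divide and conquer with division factor 2:

Problem sizes at each level:
Level 0: 128
Level 1: 64
Level 2: 32
Level 3: 16
Level 4: 8
Level 5: 4
Level 6: 2
Level 7: 1

The root is level 0 and the size-1 base case is level 7 (the tree spans levels 0 through 7, i.e. 8 levels counting the root), so the depth is the number of divisions: log_2(128) = 7

The recursion tree depth is log_2(128) = 7. At each level, the problem size is divided by 2, so it takes 7 divisions to reduce to a base case of size 1. The algorithm makes 7 recursive calls at each level.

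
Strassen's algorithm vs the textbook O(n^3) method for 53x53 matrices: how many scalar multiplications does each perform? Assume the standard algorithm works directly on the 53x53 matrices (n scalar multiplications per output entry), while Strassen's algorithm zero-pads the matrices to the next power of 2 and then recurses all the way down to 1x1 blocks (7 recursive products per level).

Matrix multiplication for 53x53 matrices:

Strassen's algorithm requires power-of-2 dimensions. Pad 53x53 to 64x64 (next power of 2).

Standard algorithm: 53^3 = 148877 multiplications
Strassen's algorithm: 7^(log2(64)) = 7^6 = 117649 multiplications
Savings: 148877 - 117649 = 31228 multiplications

Standard: 148877 multiplications (53^3). Strassen: 117649 multiplications (7^6, after padding to 64x64). Strassen reduces 8 recursive multiplications to 7 at each level.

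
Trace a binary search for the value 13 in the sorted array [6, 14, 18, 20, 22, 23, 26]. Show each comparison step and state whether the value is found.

Binary search for 13 in [6, 14, 18, 20, 22, 23, 26]:

lo=0, hi=6, mid=3, arr[mid]=20 -> 20 > 13, search left half
lo=0, hi=2, mid=1, arr[mid]=14 -> 14 > 13, search left half
lo=0, hi=0, mid=0, arr[mid]=6 -> 6 < 13, search right half
lo=1 > hi=0, target 13 not found

Binary search determines that 13 is not in the array after 3 comparisons. The search space was exhausted without finding the target.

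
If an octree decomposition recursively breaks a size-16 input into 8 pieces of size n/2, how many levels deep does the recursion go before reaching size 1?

For divide and conquer with division factor 2:

Problem sizes at each level:
Level 0: 16
Level 1: 8
Level 2: 4
Level 3: 2
Level 4: 1

The root is level 0 and the size-1 base case is level 4 (the tree spans levels 0 through 4, i.e. 5 levels counting the root), so the depth is the number of divisions: log_2(16) = 4

The recursion tree depth is log_2(16) = 4. At each level, the problem size is divided by 2, so it takes 4 divisions to reduce to a base case of size 1. The algorithm makes 8 recursive calls at each level.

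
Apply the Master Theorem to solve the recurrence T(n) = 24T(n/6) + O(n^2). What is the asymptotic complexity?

Master Theorem for T(n) = 24T(n/6) + O(n^2):

a = 24, b = 6, c = 2
log_b(a) = log_6(24) = 1.7737

Case 3: c = 2 > log_6(24) = 1.7737
T(n) = O(n^2) = O(n^2)

For T(n) = 24T(n/6) + O(n^2): log_6(24) = 1.7737. This is Case 3 of the Master Theorem (c > log_b(a), work dominated by root), giving O(n^2).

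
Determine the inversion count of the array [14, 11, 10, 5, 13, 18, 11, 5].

Finding inversions in [14, 11, 10, 5, 13, 18, 11, 5]:

(0, 1): arr[0]=14 > arr[1]=11
(0, 2): arr[0]=14 > arr[2]=10
(0, 3): arr[0]=14 > arr[3]=5
(0, 4): arr[0]=14 > arr[4]=13
(0, 6): arr[0]=14 > arr[6]=11
(0, 7): arr[0]=14 > arr[7]=5
(1, 2): arr[1]=11 > arr[2]=10
(1, 3): arr[1]=11 > arr[3]=5
(1, 7): arr[1]=11 > arr[7]=5
(2, 3): arr[2]=10 > arr[3]=5
(2, 7): arr[2]=10 > arr[7]=5
(4, 6): arr[4]=13 > arr[6]=11
(4, 7): arr[4]=13 > arr[7]=5
(5, 6): arr[5]=18 > arr[6]=11
(5, 7): arr[5]=18 > arr[7]=5
(6, 7): arr[6]=11 > arr[7]=5

Total inversions: 16

The array has 16 inversion(s): (0,1), (0,2), (0,3), (0,4), (0,6), (0,7), (1,2), (1,3), (1,7), (2,3), (2,7), (4,6), (4,7), (5,6), (5,7), (6,7). Each pair (i,j) satisfies i < j and arr[i] > arr[j].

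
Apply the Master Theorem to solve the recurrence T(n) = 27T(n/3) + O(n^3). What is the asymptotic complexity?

Master Theorem for T(n) = 27T(n/3) + O(n^3):

a = 27, b = 3, c = 3
log_b(a) = log_3(27) = 3.0000

Case 2: c = 3 = log_3(27) = 3.0000
T(n) = O(n^3 log n) = O(n^3 log n)

For T(n) = 27T(n/3) + O(n^3): log_3(27) = 3.0000. This is Case 2 of the Master Theorem (c = log_b(a), equal work at all levels), giving O(n^3 log n).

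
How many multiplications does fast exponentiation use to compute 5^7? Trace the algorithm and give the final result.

Computing 5^7 by squaring (build up from 5^1; each line after the first costs one multiplication):

5^1 = 5
5^2 = (5^1)^2 = 5^2 = 25
5^3 = 5 * 5^2 = 5 * 25 = 125
5^6 = (5^3)^2 = 125^2 = 15625
5^7 = 5 * 5^6 = 5 * 15625 = 78125

Result: 78125
Multiplications needed: 4 (4 lines after 5^1)

5^7 = 78125. Using exponentiation by squaring, this requires 4 multiplications. The key idea: if the exponent is even, square the half-power; if odd, multiply by the base once.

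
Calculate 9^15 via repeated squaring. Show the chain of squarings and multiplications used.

Computing 9^15 by squaring (build up from 9^1; each line after the first costs one multiplication):

9^1 = 9
9^2 = (9^1)^2 = 9^2 = 81
9^3 = 9 * 9^2 = 9 * 81 = 729
9^6 = (9^3)^2 = 729^2 = 531441
9^7 = 9 * 9^6 = 9 * 531441 = 4782969
9^14 = (9^7)^2 = 4782969^2 = 22876792454961
9^15 = 9 * 9^14 = 9 * 22876792454961 = 205891132094649

Result: 205891132094649
Multiplications needed: 6 (6 lines after 9^1)

9^15 = 205891132094649. Using exponentiation by squaring, this requires 6 multiplications. The key idea: if the exponent is even, square the half-power; if odd, multiply by the base once.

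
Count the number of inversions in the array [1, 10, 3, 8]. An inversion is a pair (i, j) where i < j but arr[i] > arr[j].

Finding inversions in [1, 10, 3, 8]:

(1, 2): arr[1]=10 > arr[2]=3
(1, 3): arr[1]=10 > arr[3]=8

Total inversions: 2

The array has 2 inversion(s): (1,2), (1,3). Each pair (i,j) satisfies i < j and arr[i] > arr[j].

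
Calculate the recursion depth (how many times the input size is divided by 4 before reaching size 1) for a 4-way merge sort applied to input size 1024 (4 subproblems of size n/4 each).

For divide and conquer with division factor 4:

Problem sizes at each level:
Level 0: 1024
Level 1: 256
Level 2: 64
Level 3: 16
Level 4: 4
Level 5: 1

The root is level 0 and the size-1 base case is level 5 (the tree spans levels 0 through 5, i.e. 6 levels counting the root), so the depth is the number of divisions: log_4(1024) = 5

The recursion tree depth is log_4(1024) = 5. At each level, the problem size is divided by 4, so it takes 5 divisions to reduce to a base case of size 1. The algorithm makes 4 recursive calls at each level.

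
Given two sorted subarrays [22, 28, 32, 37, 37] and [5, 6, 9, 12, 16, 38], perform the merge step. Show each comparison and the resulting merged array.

Merging process:

Compare 22 vs 5: take 5 from right. Merged: [5]
Compare 22 vs 6: take 6 from right. Merged: [5, 6]
Compare 22 vs 9: take 9 from right. Merged: [5, 6, 9]
Compare 22 vs 12: take 12 from right. Merged: [5, 6, 9, 12]
Compare 22 vs 16: take 16 from right. Merged: [5, 6, 9, 12, 16]
Compare 22 vs 38: take 22 from left. Merged: [5, 6, 9, 12, 16, 22]
Compare 28 vs 38: take 28 from left. Merged: [5, 6, 9, 12, 16, 22, 28]
Compare 32 vs 38: take 32 from left. Merged: [5, 6, 9, 12, 16, 22, 28, 32]
Compare 37 vs 38: take 37 from left. Merged: [5, 6, 9, 12, 16, 22, 28, 32, 37]
Compare 37 vs 38: take 37 from left. Merged: [5, 6, 9, 12, 16, 22, 28, 32, 37, 37]
Append remaining from right: [38]. Merged: [5, 6, 9, 12, 16, 22, 28, 32, 37, 37, 38]

Final merged array: [5, 6, 9, 12, 16, 22, 28, 32, 37, 37, 38]
Total comparisons: 10

The merged array is [5, 6, 9, 12, 16, 22, 28, 32, 37, 37, 38], requiring 10 comparisons. The merge step runs in O(n) time where n is the total number of elements.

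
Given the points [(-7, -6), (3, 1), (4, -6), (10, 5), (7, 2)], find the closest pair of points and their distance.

Computing all pairwise distances among 5 points:

d((-7, -6), (3, 1)) = 12.2066
d((-7, -6), (4, -6)) = 11.0
d((-7, -6), (10, 5)) = 20.2485
d((-7, -6), (7, 2)) = 16.1245
d((3, 1), (4, -6)) = 7.0711
d((3, 1), (10, 5)) = 8.0623
d((3, 1), (7, 2)) = 4.1231 <-- minimum
d((4, -6), (10, 5)) = 12.53
d((4, -6), (7, 2)) = 8.544
d((10, 5), (7, 2)) = 4.2426

Closest pair: (3, 1) and (7, 2) with distance 4.1231

The closest pair is (3, 1) and (7, 2) with Euclidean distance 4.1231. For 5 points, brute-force pairwise comparison is shown above. For large n, the divide-and-conquer algorithm (sort by x, recurse on halves, check the dividing strip) achieves O(n log n).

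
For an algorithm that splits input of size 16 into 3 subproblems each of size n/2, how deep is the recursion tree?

For divide and conquer with division factor 2:

Problem sizes at each level:
Level 0: 16
Level 1: 8
Level 2: 4
Level 3: 2
Level 4: 1

The root is level 0 and the size-1 base case is level 4 (the tree spans levels 0 through 4, i.e. 5 levels counting the root), so the depth is the number of divisions: log_2(16) = 4

The recursion tree depth is log_2(16) = 4. At each level, the problem size is divided by 2, so it takes 4 divisions to reduce to a base case of size 1. The algorithm makes 3 recursive calls at each level.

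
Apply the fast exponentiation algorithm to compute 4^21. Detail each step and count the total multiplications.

Computing 4^21 by squaring (build up from 4^1; each line after the first costs one multiplication):

4^1 = 4
4^2 = (4^1)^2 = 4^2 = 16
4^4 = (4^2)^2 = 16^2 = 256
4^5 = 4 * 4^4 = 4 * 256 = 1024
4^10 = (4^5)^2 = 1024^2 = 1048576
4^20 = (4^10)^2 = 1048576^2 = 1099511627776
4^21 = 4 * 4^20 = 4 * 1099511627776 = 4398046511104

Result: 4398046511104
Multiplications needed: 6 (6 lines after 4^1)

4^21 = 4398046511104. Using exponentiation by squaring, this requires 6 multiplications. The key idea: if the exponent is even, square the half-power; if odd, multiply by the base once.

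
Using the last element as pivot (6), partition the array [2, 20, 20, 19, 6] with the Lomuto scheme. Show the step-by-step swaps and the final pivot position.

Lomuto partition with pivot = 6:

Initial array: [2, 20, 20, 19, 6]

arr[0]=2 <= 6: swap with position 0, array becomes [2, 20, 20, 19, 6]
arr[1]=20 > 6: no swap
arr[2]=20 > 6: no swap
arr[3]=19 > 6: no swap

Place pivot at position 1: [2, 6, 20, 19, 20]
Pivot position: 1

After partitioning with pivot 6, the array becomes [2, 6, 20, 19, 20]. The pivot is placed at index 1. All elements to the left of the pivot are <= 6, and all elements to the right are > 6.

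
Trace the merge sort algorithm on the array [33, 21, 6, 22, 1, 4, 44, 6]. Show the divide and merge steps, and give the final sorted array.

Merge sort trace:

Split: [33, 21, 6, 22, 1, 4, 44, 6] -> [33, 21, 6, 22] and [1, 4, 44, 6]
  Split: [33, 21, 6, 22] -> [33, 21] and [6, 22]
    Split: [33, 21] -> [33] and [21]
    Merge: [33] + [21] -> [21, 33]
    Split: [6, 22] -> [6] and [22]
    Merge: [6] + [22] -> [6, 22]
  Merge: [21, 33] + [6, 22] -> [6, 21, 22, 33]
  Split: [1, 4, 44, 6] -> [1, 4] and [44, 6]
    Split: [1, 4] -> [1] and [4]
    Merge: [1] + [4] -> [1, 4]
    Split: [44, 6] -> [44] and [6]
    Merge: [44] + [6] -> [6, 44]
  Merge: [1, 4] + [6, 44] -> [1, 4, 6, 44]
Merge: [6, 21, 22, 33] + [1, 4, 6, 44] -> [1, 4, 6, 6, 21, 22, 33, 44]

Final sorted array: [1, 4, 6, 6, 21, 22, 33, 44]

The merge sort proceeds by recursively splitting the array and merging sorted halves.
After all merges, the sorted array is [1, 4, 6, 6, 21, 22, 33, 44].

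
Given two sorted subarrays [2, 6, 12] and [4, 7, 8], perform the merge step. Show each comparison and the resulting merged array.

Merging process:

Compare 2 vs 4: take 2 from left. Merged: [2]
Compare 6 vs 4: take 4 from right. Merged: [2, 4]
Compare 6 vs 7: take 6 from left. Merged: [2, 4, 6]
Compare 12 vs 7: take 7 from right. Merged: [2, 4, 6, 7]
Compare 12 vs 8: take 8 from right. Merged: [2, 4, 6, 7, 8]
Append remaining from left: [12]. Merged: [2, 4, 6, 7, 8, 12]

Final merged array: [2, 4, 6, 7, 8, 12]
Total comparisons: 5

The merged array is [2, 4, 6, 7, 8, 12], requiring 5 comparisons. The merge step runs in O(n) time where n is the total number of elements.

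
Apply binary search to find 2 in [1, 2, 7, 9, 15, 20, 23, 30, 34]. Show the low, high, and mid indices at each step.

Binary search for 2 in [1, 2, 7, 9, 15, 20, 23, 30, 34]:

lo=0, hi=8, mid=4, arr[mid]=15 -> 15 > 2, search left half
lo=0, hi=3, mid=1, arr[mid]=2 -> Found target at index 1!

Binary search finds 2 at index 1 after 2 comparisons. The search repeatedly halves the search space by comparing with the middle element.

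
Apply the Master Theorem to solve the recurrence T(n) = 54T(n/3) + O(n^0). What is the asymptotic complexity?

Master Theorem for T(n) = 54T(n/3) + O(n^0):

a = 54, b = 3, c = 0
log_b(a) = log_3(54) = 3.6309

Case 1: c = 0 < log_3(54) = 3.6309
T(n) = O(n^(log_3 54))

For T(n) = 54T(n/3) + O(n^0): log_3(54) = 3.6309. This is Case 1 of the Master Theorem (c < log_b(a), work dominated by leaves), giving O(n^(log_3 54)).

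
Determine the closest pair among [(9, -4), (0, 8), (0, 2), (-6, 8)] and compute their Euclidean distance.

Computing all pairwise distances among 4 points:

d((9, -4), (0, 8)) = 15.0
d((9, -4), (0, 2)) = 10.8167
d((9, -4), (-6, 8)) = 19.2094
d((0, 8), (0, 2)) = 6.0 <-- minimum
d((0, 8), (-6, 8)) = 6.0 <-- minimum
d((0, 2), (-6, 8)) = 8.4853

Minimum distance: 6.0 (tie among 2 pairs: (0, 8) and (0, 2); (0, 8) and (-6, 8))

The minimum Euclidean distance is 6.0. There is a tie: 2 pairs achieve this minimum — (0, 8) and (0, 2); (0, 8) and (-6, 8). Any of these is a valid closest pair. For 4 points, brute-force pairwise comparison is shown above. For large n, the divide-and-conquer algorithm (sort by x, recurse on halves, check the dividing strip) achieves O(n log n).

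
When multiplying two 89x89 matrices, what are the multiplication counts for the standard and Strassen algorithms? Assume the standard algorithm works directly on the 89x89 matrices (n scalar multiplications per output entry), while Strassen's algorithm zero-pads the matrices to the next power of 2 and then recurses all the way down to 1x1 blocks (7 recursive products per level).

Matrix multiplication for 89x89 matrices:

Strassen's algorithm requires power-of-2 dimensions. Pad 89x89 to 128x128 (next power of 2).

Standard algorithm: 89^3 = 704969 multiplications
Strassen's algorithm: 7^(log2(128)) = 7^7 = 823543 multiplications
Difference: 704969 - 823543 = -118574 (Strassen uses MORE here due to padding overhead — for small or just-over-power-of-2 n, padding can outweigh the per-level savings)

Standard: 704969 multiplications (89^3). Strassen: 823543 multiplications (7^7, after padding to 128x128). Strassen reduces 8 recursive multiplications to 7 at each level.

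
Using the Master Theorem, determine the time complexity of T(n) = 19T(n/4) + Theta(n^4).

Master Theorem for T(n) = 19T(n/4) + O(n^4):

a = 19, b = 4, c = 4
log_b(a) = log_4(19) = 2.1240

Case 3: c = 4 > log_4(19) = 2.1240
T(n) = O(n^4) = O(n^4)

For T(n) = 19T(n/4) + O(n^4): log_4(19) = 2.1240. This is Case 3 of the Master Theorem (c > log_b(a), work dominated by root), giving O(n^4).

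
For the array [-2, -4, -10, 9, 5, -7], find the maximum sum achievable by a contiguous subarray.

Using Kadane's algorithm on [-2, -4, -10, 9, 5, -7]:

Scanning through the array:
Position 1 (value -4): max_ending_here = -4, max_so_far = -2
Position 2 (value -10): max_ending_here = -10, max_so_far = -2
Position 3 (value 9): max_ending_here = 9, max_so_far = 9
Position 4 (value 5): max_ending_here = 14, max_so_far = 14
Position 5 (value -7): max_ending_here = 7, max_so_far = 14

Maximum subarray: [9, 5]
Maximum sum: 14

The maximum subarray is [9, 5] with sum 14. This subarray runs from index 3 to index 4.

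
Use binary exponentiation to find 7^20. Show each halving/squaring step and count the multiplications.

Computing 7^20 by squaring (build up from 7^1; each line after the first costs one multiplication):

7^1 = 7
7^2 = (7^1)^2 = 7^2 = 49
7^4 = (7^2)^2 = 49^2 = 2401
7^5 = 7 * 7^4 = 7 * 2401 = 16807
7^10 = (7^5)^2 = 16807^2 = 282475249
7^20 = (7^10)^2 = 282475249^2 = 79792266297612001

Result: 79792266297612001
Multiplications needed: 5 (5 lines after 7^1)

7^20 = 79792266297612001. Using exponentiation by squaring, this requires 5 multiplications. The key idea: if the exponent is even, square the half-power; if odd, multiply by the base once.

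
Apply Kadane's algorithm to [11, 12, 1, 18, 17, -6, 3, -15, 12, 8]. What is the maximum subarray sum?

Using Kadane's algorithm on [11, 12, 1, 18, 17, -6, 3, -15, 12, 8]:

Scanning through the array:
Position 1 (value 12): max_ending_here = 23, max_so_far = 23
Position 2 (value 1): max_ending_here = 24, max_so_far = 24
Position 3 (value 18): max_ending_here = 42, max_so_far = 42
Position 4 (value 17): max_ending_here = 59, max_so_far = 59
Position 5 (value -6): max_ending_here = 53, max_so_far = 59
Position 6 (value 3): max_ending_here = 56, max_so_far = 59
Position 7 (value -15): max_ending_here = 41, max_so_far = 59
Position 8 (value 12): max_ending_here = 53, max_so_far = 59
Position 9 (value 8): max_ending_here = 61, max_so_far = 61

Maximum subarray: [11, 12, 1, 18, 17, -6, 3, -15, 12, 8]
Maximum sum: 61

The maximum subarray is [11, 12, 1, 18, 17, -6, 3, -15, 12, 8] with sum 61. This subarray runs from index 0 to index 9.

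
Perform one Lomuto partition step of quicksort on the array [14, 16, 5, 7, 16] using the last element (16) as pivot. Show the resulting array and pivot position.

Lomuto partition with pivot = 16:

Initial array: [14, 16, 5, 7, 16]

arr[0]=14 <= 16: swap with position 0, array becomes [14, 16, 5, 7, 16]
arr[1]=16 <= 16: swap with position 1, array becomes [14, 16, 5, 7, 16]
arr[2]=5 <= 16: swap with position 2, array becomes [14, 16, 5, 7, 16]
arr[3]=7 <= 16: swap with position 3, array becomes [14, 16, 5, 7, 16]

Place pivot at position 4: [14, 16, 5, 7, 16]
Pivot position: 4

After partitioning with pivot 16, the array becomes [14, 16, 5, 7, 16]. The pivot is placed at index 4. All elements to the left of the pivot are <= 16, and all elements to the right are > 16.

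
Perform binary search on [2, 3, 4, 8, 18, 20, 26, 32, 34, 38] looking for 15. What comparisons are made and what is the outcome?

Binary search for 15 in [2, 3, 4, 8, 18, 20, 26, 32, 34, 38]:

lo=0, hi=9, mid=4, arr[mid]=18 -> 18 > 15, search left half
lo=0, hi=3, mid=1, arr[mid]=3 -> 3 < 15, search right half
lo=2, hi=3, mid=2, arr[mid]=4 -> 4 < 15, search right half
lo=3, hi=3, mid=3, arr[mid]=8 -> 8 < 15, search right half
lo=4 > hi=3, target 15 not found

Binary search determines that 15 is not in the array after 4 comparisons. The search space was exhausted without finding the target.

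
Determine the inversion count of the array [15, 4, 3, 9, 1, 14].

Finding inversions in [15, 4, 3, 9, 1, 14]:

(0, 1): arr[0]=15 > arr[1]=4
(0, 2): arr[0]=15 > arr[2]=3
(0, 3): arr[0]=15 > arr[3]=9
(0, 4): arr[0]=15 > arr[4]=1
(0, 5): arr[0]=15 > arr[5]=14
(1, 2): arr[1]=4 > arr[2]=3
(1, 4): arr[1]=4 > arr[4]=1
(2, 4): arr[2]=3 > arr[4]=1
(3, 4): arr[3]=9 > arr[4]=1

Total inversions: 9

The array has 9 inversion(s): (0,1), (0,2), (0,3), (0,4), (0,5), (1,2), (1,4), (2,4), (3,4). Each pair (i,j) satisfies i < j and arr[i] > arr[j].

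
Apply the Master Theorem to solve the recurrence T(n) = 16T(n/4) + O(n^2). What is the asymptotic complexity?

Master Theorem for T(n) = 16T(n/4) + O(n^2):

a = 16, b = 4, c = 2
log_b(a) = log_4(16) = 2.0000

Case 2: c = 2 = log_4(16) = 2.0000
T(n) = O(n^2 log n) = O(n^2 log n)

For T(n) = 16T(n/4) + O(n^2): log_4(16) = 2.0000. This is Case 2 of the Master Theorem (c = log_b(a), equal work at all levels), giving O(n^2 log n).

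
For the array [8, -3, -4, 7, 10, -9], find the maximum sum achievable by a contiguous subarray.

Using Kadane's algorithm on [8, -3, -4, 7, 10, -9]:

Scanning through the array:
Position 1 (value -3): max_ending_here = 5, max_so_far = 8
Position 2 (value -4): max_ending_here = 1, max_so_far = 8
Position 3 (value 7): max_ending_here = 8, max_so_far = 8
Position 4 (value 10): max_ending_here = 18, max_so_far = 18
Position 5 (value -9): max_ending_here = 9, max_so_far = 18

Maximum subarray: [8, -3, -4, 7, 10]
Maximum sum: 18

The maximum subarray is [8, -3, -4, 7, 10] with sum 18. This subarray runs from index 0 to index 4.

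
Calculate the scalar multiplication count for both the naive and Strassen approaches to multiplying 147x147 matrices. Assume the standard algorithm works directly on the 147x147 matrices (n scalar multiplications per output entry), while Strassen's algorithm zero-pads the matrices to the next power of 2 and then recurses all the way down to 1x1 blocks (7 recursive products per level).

Matrix multiplication for 147x147 matrices:

Strassen's algorithm requires power-of-2 dimensions. Pad 147x147 to 256x256 (next power of 2).

Standard algorithm: 147^3 = 3176523 multiplications
Strassen's algorithm: 7^(log2(256)) = 7^8 = 5764801 multiplications
Difference: 3176523 - 5764801 = -2588278 (Strassen uses MORE here due to padding overhead — for small or just-over-power-of-2 n, padding can outweigh the per-level savings)

Standard: 3176523 multiplications (147^3). Strassen: 5764801 multiplications (7^8, after padding to 256x256). Strassen reduces 8 recursive multiplications to 7 at each level.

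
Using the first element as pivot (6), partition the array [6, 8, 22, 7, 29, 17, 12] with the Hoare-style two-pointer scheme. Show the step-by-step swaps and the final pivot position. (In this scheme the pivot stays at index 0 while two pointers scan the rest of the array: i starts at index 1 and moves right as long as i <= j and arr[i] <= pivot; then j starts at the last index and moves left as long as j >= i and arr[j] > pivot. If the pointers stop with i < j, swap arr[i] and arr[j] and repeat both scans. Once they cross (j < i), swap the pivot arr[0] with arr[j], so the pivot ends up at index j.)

Hoare-style two-pointer partition with pivot = 6:

Initial array: [6, 8, 22, 7, 29, 17, 12]

Pointers start at i = 1, j = 6.
i ends at 1, j ends at 0: the pointers have crossed (j < i), so scanning stops.

j = 0, so swapping arr[0] with arr[j] leaves the pivot at position 0: [6, 8, 22, 7, 29, 17, 12]
Pivot position: 0

After partitioning with pivot 6, the array becomes [6, 8, 22, 7, 29, 17, 12]. The pivot is placed at index 0. All elements to the left of the pivot are <= 6, and all elements to the right are > 6.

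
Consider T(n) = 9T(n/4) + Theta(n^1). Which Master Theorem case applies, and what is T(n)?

Master Theorem for T(n) = 9T(n/4) + O(n^1):

a = 9, b = 4, c = 1
log_b(a) = log_4(9) = 1.5850

Case 1: c = 1 < log_4(9) = 1.5850
T(n) = O(n^(log_4 9))

For T(n) = 9T(n/4) + O(n^1): log_4(9) = 1.5850. This is Case 1 of the Master Theorem (c < log_b(a), work dominated by leaves), giving O(n^(log_4 9)).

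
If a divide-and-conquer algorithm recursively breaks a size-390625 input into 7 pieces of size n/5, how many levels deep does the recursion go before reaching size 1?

For divide and conquer with division factor 5:

Problem sizes at each level:
Level 0: 390625
Level 1: 78125
Level 2: 15625
Level 3: 3125
Level 4: 625
Level 5: 125
Level 6: 25
Level 7: 5
Level 8: 1

The root is level 0 and the size-1 base case is level 8 (the tree spans levels 0 through 8, i.e. 9 levels counting the root), so the depth is the number of divisions: log_5(390625) = 8

The recursion tree depth is log_5(390625) = 8. At each level, the problem size is divided by 5, so it takes 8 divisions to reduce to a base case of size 1. The algorithm makes 7 recursive calls at each level.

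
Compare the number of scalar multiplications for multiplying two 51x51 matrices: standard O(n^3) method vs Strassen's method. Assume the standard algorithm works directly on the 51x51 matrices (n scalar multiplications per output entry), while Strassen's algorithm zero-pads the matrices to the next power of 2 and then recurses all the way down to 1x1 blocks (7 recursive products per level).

Matrix multiplication for 51x51 matrices:

Strassen's algorithm requires power-of-2 dimensions. Pad 51x51 to 64x64 (next power of 2).

Standard algorithm: 51^3 = 132651 multiplications
Strassen's algorithm: 7^(log2(64)) = 7^6 = 117649 multiplications
Savings: 132651 - 117649 = 15002 multiplications

Standard: 132651 multiplications (51^3). Strassen: 117649 multiplications (7^6, after padding to 64x64). Strassen reduces 8 recursive multiplications to 7 at each level.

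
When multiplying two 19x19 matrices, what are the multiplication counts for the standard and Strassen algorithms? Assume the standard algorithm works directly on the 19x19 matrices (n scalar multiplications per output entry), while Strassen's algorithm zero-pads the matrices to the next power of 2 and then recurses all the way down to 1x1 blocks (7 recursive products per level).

Matrix multiplication for 19x19 matrices:

Strassen's algorithm requires power-of-2 dimensions. Pad 19x19 to 32x32 (next power of 2).

Standard algorithm: 19^3 = 6859 multiplications
Strassen's algorithm: 7^(log2(32)) = 7^5 = 16807 multiplications
Difference: 6859 - 16807 = -9948 (Strassen uses MORE here due to padding overhead — for small or just-over-power-of-2 n, padding can outweigh the per-level savings)

Standard: 6859 multiplications (19^3). Strassen: 16807 multiplications (7^5, after padding to 32x32). Strassen reduces 8 recursive multiplications to 7 at each level.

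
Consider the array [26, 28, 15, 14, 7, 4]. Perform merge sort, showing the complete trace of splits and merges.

Merge sort trace:

Split: [26, 28, 15, 14, 7, 4] -> [26, 28, 15] and [14, 7, 4]
  Split: [26, 28, 15] -> [26] and [28, 15]
    Split: [28, 15] -> [28] and [15]
    Merge: [28] + [15] -> [15, 28]
  Merge: [26] + [15, 28] -> [15, 26, 28]
  Split: [14, 7, 4] -> [14] and [7, 4]
    Split: [7, 4] -> [7] and [4]
    Merge: [7] + [4] -> [4, 7]
  Merge: [14] + [4, 7] -> [4, 7, 14]
Merge: [15, 26, 28] + [4, 7, 14] -> [4, 7, 14, 15, 26, 28]

Final sorted array: [4, 7, 14, 15, 26, 28]

The merge sort proceeds by recursively splitting the array and merging sorted halves.
After all merges, the sorted array is [4, 7, 14, 15, 26, 28].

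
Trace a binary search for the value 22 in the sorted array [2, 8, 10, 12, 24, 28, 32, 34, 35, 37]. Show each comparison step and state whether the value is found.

Binary search for 22 in [2, 8, 10, 12, 24, 28, 32, 34, 35, 37]:

lo=0, hi=9, mid=4, arr[mid]=24 -> 24 > 22, search left half
lo=0, hi=3, mid=1, arr[mid]=8 -> 8 < 22, search right half
lo=2, hi=3, mid=2, arr[mid]=10 -> 10 < 22, search right half
lo=3, hi=3, mid=3, arr[mid]=12 -> 12 < 22, search right half
lo=4 > hi=3, target 22 not found

Binary search determines that 22 is not in the array after 4 comparisons. The search space was exhausted without finding the target.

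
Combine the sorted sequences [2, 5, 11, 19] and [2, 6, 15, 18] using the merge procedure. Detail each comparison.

Merging process:

Compare 2 vs 2: take 2 from left. Merged: [2]
Compare 5 vs 2: take 2 from right. Merged: [2, 2]
Compare 5 vs 6: take 5 from left. Merged: [2, 2, 5]
Compare 11 vs 6: take 6 from right. Merged: [2, 2, 5, 6]
Compare 11 vs 15: take 11 from left. Merged: [2, 2, 5, 6, 11]
Compare 19 vs 15: take 15 from right. Merged: [2, 2, 5, 6, 11, 15]
Compare 19 vs 18: take 18 from right. Merged: [2, 2, 5, 6, 11, 15, 18]
Append remaining from left: [19]. Merged: [2, 2, 5, 6, 11, 15, 18, 19]

Final merged array: [2, 2, 5, 6, 11, 15, 18, 19]
Total comparisons: 7

The merged array is [2, 2, 5, 6, 11, 15, 18, 19], requiring 7 comparisons. The merge step runs in O(n) time where n is the total number of elements.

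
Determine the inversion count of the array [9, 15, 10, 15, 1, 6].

Finding inversions in [9, 15, 10, 15, 1, 6]:

(0, 4): arr[0]=9 > arr[4]=1
(0, 5): arr[0]=9 > arr[5]=6
(1, 2): arr[1]=15 > arr[2]=10
(1, 4): arr[1]=15 > arr[4]=1
(1, 5): arr[1]=15 > arr[5]=6
(2, 4): arr[2]=10 > arr[4]=1
(2, 5): arr[2]=10 > arr[5]=6
(3, 4): arr[3]=15 > arr[4]=1
(3, 5): arr[3]=15 > arr[5]=6

Total inversions: 9

The array has 9 inversion(s): (0,4), (0,5), (1,2), (1,4), (1,5), (2,4), (2,5), (3,4), (3,5). Each pair (i,j) satisfies i < j and arr[i] > arr[j].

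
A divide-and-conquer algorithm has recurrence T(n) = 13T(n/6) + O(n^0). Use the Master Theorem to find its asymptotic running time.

Master Theorem for T(n) = 13T(n/6) + O(n^0):

a = 13, b = 6, c = 0
log_b(a) = log_6(13) = 1.4315

Case 1: c = 0 < log_6(13) = 1.4315
T(n) = O(n^(log_6 13))

For T(n) = 13T(n/6) + O(n^0): log_6(13) = 1.4315. This is Case 1 of the Master Theorem (c < log_b(a), work dominated by leaves), giving O(n^(log_6 13)).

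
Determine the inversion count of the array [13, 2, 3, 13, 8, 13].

Finding inversions in [13, 2, 3, 13, 8, 13]:

(0, 1): arr[0]=13 > arr[1]=2
(0, 2): arr[0]=13 > arr[2]=3
(0, 4): arr[0]=13 > arr[4]=8
(3, 4): arr[3]=13 > arr[4]=8

Total inversions: 4

The array has 4 inversion(s): (0,1), (0,2), (0,4), (3,4). Each pair (i,j) satisfies i < j and arr[i] > arr[j].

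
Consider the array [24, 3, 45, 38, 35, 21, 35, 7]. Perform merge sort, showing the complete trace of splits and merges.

Merge sort trace:

Split: [24, 3, 45, 38, 35, 21, 35, 7] -> [24, 3, 45, 38] and [35, 21, 35, 7]
  Split: [24, 3, 45, 38] -> [24, 3] and [45, 38]
    Split: [24, 3] -> [24] and [3]
    Merge: [24] + [3] -> [3, 24]
    Split: [45, 38] -> [45] and [38]
    Merge: [45] + [38] -> [38, 45]
  Merge: [3, 24] + [38, 45] -> [3, 24, 38, 45]
  Split: [35, 21, 35, 7] -> [35, 21] and [35, 7]
    Split: [35, 21] -> [35] and [21]
    Merge: [35] + [21] -> [21, 35]
    Split: [35, 7] -> [35] and [7]
    Merge: [35] + [7] -> [7, 35]
  Merge: [21, 35] + [7, 35] -> [7, 21, 35, 35]
Merge: [3, 24, 38, 45] + [7, 21, 35, 35] -> [3, 7, 21, 24, 35, 35, 38, 45]

Final sorted array: [3, 7, 21, 24, 35, 35, 38, 45]

The merge sort proceeds by recursively splitting the array and merging sorted halves.
After all merges, the sorted array is [3, 7, 21, 24, 35, 35, 38, 45].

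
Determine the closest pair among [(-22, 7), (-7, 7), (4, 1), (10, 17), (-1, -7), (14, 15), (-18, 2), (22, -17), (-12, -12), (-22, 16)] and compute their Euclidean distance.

Computing all pairwise distances among 10 points:

d((-22, 7), (-7, 7)) = 15.0
d((-22, 7), (4, 1)) = 26.6833
d((-22, 7), (10, 17)) = 33.5261
d((-22, 7), (-1, -7)) = 25.2389
d((-22, 7), (14, 15)) = 36.8782
d((-22, 7), (-18, 2)) = 6.4031
d((-22, 7), (22, -17)) = 50.1199
d((-22, 7), (-12, -12)) = 21.4709
d((-22, 7), (-22, 16)) = 9.0
d((-7, 7), (4, 1)) = 12.53
d((-7, 7), (10, 17)) = 19.7231
d((-7, 7), (-1, -7)) = 15.2315
d((-7, 7), (14, 15)) = 22.4722
d((-7, 7), (-18, 2)) = 12.083
d((-7, 7), (22, -17)) = 37.6431
d((-7, 7), (-12, -12)) = 19.6469
d((-7, 7), (-22, 16)) = 17.4929
d((4, 1), (10, 17)) = 17.088
d((4, 1), (-1, -7)) = 9.434
d((4, 1), (14, 15)) = 17.2047
d((4, 1), (-18, 2)) = 22.0227
d((4, 1), (22, -17)) = 25.4558
d((4, 1), (-12, -12)) = 20.6155
d((4, 1), (-22, 16)) = 30.0167
d((10, 17), (-1, -7)) = 26.4008
d((10, 17), (14, 15)) = 4.4721 <-- minimum
d((10, 17), (-18, 2)) = 31.7648
d((10, 17), (22, -17)) = 36.0555
d((10, 17), (-12, -12)) = 36.4005
d((10, 17), (-22, 16)) = 32.0156
d((-1, -7), (14, 15)) = 26.6271
d((-1, -7), (-18, 2)) = 19.2354
d((-1, -7), (22, -17)) = 25.0799
d((-1, -7), (-12, -12)) = 12.083
d((-1, -7), (-22, 16)) = 31.1448
d((14, 15), (-18, 2)) = 34.5398
d((14, 15), (22, -17)) = 32.9848
d((14, 15), (-12, -12)) = 37.4833
d((14, 15), (-22, 16)) = 36.0139
d((-18, 2), (22, -17)) = 44.2832
d((-18, 2), (-12, -12)) = 15.2315
d((-18, 2), (-22, 16)) = 14.5602
d((22, -17), (-12, -12)) = 34.3657
d((22, -17), (-22, 16)) = 55.0
d((-12, -12), (-22, 16)) = 29.7321

Closest pair: (10, 17) and (14, 15) with distance 4.4721

The closest pair is (10, 17) and (14, 15) with Euclidean distance 4.4721. For 10 points, brute-force pairwise comparison is shown above. For large n, the divide-and-conquer algorithm (sort by x, recurse on halves, check the dividing strip) achieves O(n log n).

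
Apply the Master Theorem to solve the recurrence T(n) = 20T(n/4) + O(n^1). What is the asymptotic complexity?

Master Theorem for T(n) = 20T(n/4) + O(n^1):

a = 20, b = 4, c = 1
log_b(a) = log_4(20) = 2.1610

Case 1: c = 1 < log_4(20) = 2.1610
T(n) = O(n^(log_4 20))

For T(n) = 20T(n/4) + O(n^1): log_4(20) = 2.1610. This is Case 1 of the Master Theorem (c < log_b(a), work dominated by leaves), giving O(n^(log_4 20)).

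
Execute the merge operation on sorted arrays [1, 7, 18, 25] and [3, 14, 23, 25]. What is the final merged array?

Merging process:

Compare 1 vs 3: take 1 from left. Merged: [1]
Compare 7 vs 3: take 3 from right. Merged: [1, 3]
Compare 7 vs 14: take 7 from left. Merged: [1, 3, 7]
Compare 18 vs 14: take 14 from right. Merged: [1, 3, 7, 14]
Compare 18 vs 23: take 18 from left. Merged: [1, 3, 7, 14, 18]
Compare 25 vs 23: take 23 from right. Merged: [1, 3, 7, 14, 18, 23]
Compare 25 vs 25: take 25 from left. Merged: [1, 3, 7, 14, 18, 23, 25]
Append remaining from right: [25]. Merged: [1, 3, 7, 14, 18, 23, 25, 25]

Final merged array: [1, 3, 7, 14, 18, 23, 25, 25]
Total comparisons: 7

The merged array is [1, 3, 7, 14, 18, 23, 25, 25], requiring 7 comparisons. The merge step runs in O(n) time where n is the total number of elements.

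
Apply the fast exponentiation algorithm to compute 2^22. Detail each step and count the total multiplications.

Computing 2^22 by squaring (build up from 2^1; each line after the first costs one multiplication):

2^1 = 2
2^2 = (2^1)^2 = 2^2 = 4
2^4 = (2^2)^2 = 4^2 = 16
2^5 = 2 * 2^4 = 2 * 16 = 32
2^10 = (2^5)^2 = 32^2 = 1024
2^11 = 2 * 2^10 = 2 * 1024 = 2048
2^22 = (2^11)^2 = 2048^2 = 4194304

Result: 4194304
Multiplications needed: 6 (6 lines after 2^1)

2^22 = 4194304. Using exponentiation by squaring, this requires 6 multiplications. The key idea: if the exponent is even, square the half-power; if odd, multiply by the base once.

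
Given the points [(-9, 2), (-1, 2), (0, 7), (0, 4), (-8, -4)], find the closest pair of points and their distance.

Computing all pairwise distances among 5 points:

d((-9, 2), (-1, 2)) = 8.0
d((-9, 2), (0, 7)) = 10.2956
d((-9, 2), (0, 4)) = 9.2195
d((-9, 2), (-8, -4)) = 6.0828
d((-1, 2), (0, 7)) = 5.099
d((-1, 2), (0, 4)) = 2.2361 <-- minimum
d((-1, 2), (-8, -4)) = 9.2195
d((0, 7), (0, 4)) = 3.0
d((0, 7), (-8, -4)) = 13.6015
d((0, 4), (-8, -4)) = 11.3137

Closest pair: (-1, 2) and (0, 4) with distance 2.2361

The closest pair is (-1, 2) and (0, 4) with Euclidean distance 2.2361. For 5 points, brute-force pairwise comparison is shown above. For large n, the divide-and-conquer algorithm (sort by x, recurse on halves, check the dividing strip) achieves O(n log n).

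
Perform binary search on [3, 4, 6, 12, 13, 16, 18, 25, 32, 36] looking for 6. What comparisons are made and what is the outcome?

Binary search for 6 in [3, 4, 6, 12, 13, 16, 18, 25, 32, 36]:

lo=0, hi=9, mid=4, arr[mid]=13 -> 13 > 6, search left half
lo=0, hi=3, mid=1, arr[mid]=4 -> 4 < 6, search right half
lo=2, hi=3, mid=2, arr[mid]=6 -> Found target at index 2!

Binary search finds 6 at index 2 after 3 comparisons. The search repeatedly halves the search space by comparing with the middle element.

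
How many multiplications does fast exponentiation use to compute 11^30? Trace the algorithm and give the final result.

Computing 11^30 by squaring (build up from 11^1; each line after the first costs one multiplication):

11^1 = 11
11^2 = (11^1)^2 = 11^2 = 121
11^3 = 11 * 11^2 = 11 * 121 = 1331
11^6 = (11^3)^2 = 1331^2 = 1771561
11^7 = 11 * 11^6 = 11 * 1771561 = 19487171
11^14 = (11^7)^2 = 19487171^2 = 379749833583241
11^15 = 11 * 11^14 = 11 * 379749833583241 = 4177248169415651
11^30 = (11^15)^2 = 4177248169415651^2 = 17449402268886407318558803753801

Result: 17449402268886407318558803753801
Multiplications needed: 7 (7 lines after 11^1)

11^30 = 17449402268886407318558803753801. Using exponentiation by squaring, this requires 7 multiplications. The key idea: if the exponent is even, square the half-power; if odd, multiply by the base once.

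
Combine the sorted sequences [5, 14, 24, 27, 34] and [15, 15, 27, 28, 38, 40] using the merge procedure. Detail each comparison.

Merging process:

Compare 5 vs 15: take 5 from left. Merged: [5]
Compare 14 vs 15: take 14 from left. Merged: [5, 14]
Compare 24 vs 15: take 15 from right. Merged: [5, 14, 15]
Compare 24 vs 15: take 15 from right. Merged: [5, 14, 15, 15]
Compare 24 vs 27: take 24 from left. Merged: [5, 14, 15, 15, 24]
Compare 27 vs 27: take 27 from left. Merged: [5, 14, 15, 15, 24, 27]
Compare 34 vs 27: take 27 from right. Merged: [5, 14, 15, 15, 24, 27, 27]
Compare 34 vs 28: take 28 from right. Merged: [5, 14, 15, 15, 24, 27, 27, 28]
Compare 34 vs 38: take 34 from left. Merged: [5, 14, 15, 15, 24, 27, 27, 28, 34]
Append remaining from right: [38, 40]. Merged: [5, 14, 15, 15, 24, 27, 27, 28, 34, 38, 40]

Final merged array: [5, 14, 15, 15, 24, 27, 27, 28, 34, 38, 40]
Total comparisons: 9

The merged array is [5, 14, 15, 15, 24, 27, 27, 28, 34, 38, 40], requiring 9 comparisons. The merge step runs in O(n) time where n is the total number of elements.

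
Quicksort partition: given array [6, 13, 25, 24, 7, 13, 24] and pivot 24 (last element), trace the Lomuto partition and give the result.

Lomuto partition with pivot = 24:

Initial array: [6, 13, 25, 24, 7, 13, 24]

arr[0]=6 <= 24: swap with position 0, array becomes [6, 13, 25, 24, 7, 13, 24]
arr[1]=13 <= 24: swap with position 1, array becomes [6, 13, 25, 24, 7, 13, 24]
arr[2]=25 > 24: no swap
arr[3]=24 <= 24: swap with position 2, array becomes [6, 13, 24, 25, 7, 13, 24]
arr[4]=7 <= 24: swap with position 3, array becomes [6, 13, 24, 7, 25, 13, 24]
arr[5]=13 <= 24: swap with position 4, array becomes [6, 13, 24, 7, 13, 25, 24]

Place pivot at position 5: [6, 13, 24, 7, 13, 24, 25]
Pivot position: 5

After partitioning with pivot 24, the array becomes [6, 13, 24, 7, 13, 24, 25]. The pivot is placed at index 5. All elements to the left of the pivot are <= 24, and all elements to the right are > 24.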